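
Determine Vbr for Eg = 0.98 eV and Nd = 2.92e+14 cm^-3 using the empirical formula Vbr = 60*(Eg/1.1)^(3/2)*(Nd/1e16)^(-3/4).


Step 1: Eg/1.1 = 0.98/1.1 = 0.890909
Step 2: (Eg/1.1)^1.5 = 0.890909^1.5 = 0.840911
Step 3: (Nd/1e16)^(-0.75) = (0.0292)^(-0.75) = 14.156727
Step 4: Vbr = 60 * 0.840911 * 14.156727 = 714.3 V

714.3


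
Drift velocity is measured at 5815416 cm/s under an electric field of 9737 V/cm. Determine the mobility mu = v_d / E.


Step 1: mu = v_d / E
Step 2: mu = 5815416 / 9737
Step 3: mu = 597.25 cm^2/(V*s)

597.25


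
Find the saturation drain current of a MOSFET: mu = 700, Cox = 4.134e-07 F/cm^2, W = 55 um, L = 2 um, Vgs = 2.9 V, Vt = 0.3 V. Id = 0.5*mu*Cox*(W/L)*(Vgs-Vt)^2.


Step 1: Overdrive voltage Vov = Vgs - Vt = 2.9 - 0.3 = 2.6 V
Step 2: W/L = 55/2 = 27.5
Step 3: Id = 0.5 * 700 * 4.134e-07 * 27.5 * 2.6^2
Step 4: Id = 2.69e-02 A

2.69e-02


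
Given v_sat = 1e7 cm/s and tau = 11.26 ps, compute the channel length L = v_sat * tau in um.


Step 1: tau in seconds = 11.26 ps * 1e-12 = 1.1260e-11 s
Step 2: L = v_sat * tau = 1e7 * 1.1260e-11 = 1.1260e-04 cm
Step 3: L in um = 1.1260e-04 * 1e4 = 1.126 um

1.126


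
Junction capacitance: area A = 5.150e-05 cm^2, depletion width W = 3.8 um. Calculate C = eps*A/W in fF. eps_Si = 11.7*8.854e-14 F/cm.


Step 1: eps_Si = 11.7 * 8.854e-14 = 1.035918e-12 F/cm
Step 2: W in cm = 3.8 * 1e-4 = 3.80e-04 cm
Step 3: C = 1.035918e-12 * 5.150e-05 / 3.80e-04 = 1.403941e-13 F
Step 4: C = 140.39 fF

140.39


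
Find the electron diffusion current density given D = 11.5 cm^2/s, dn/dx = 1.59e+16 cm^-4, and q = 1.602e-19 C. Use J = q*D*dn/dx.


Step 1: J = q * D * (dn/dx)
Step 2: J = 1.602e-19 * 11.5 * 1.59e+16
Step 3: J = 2.93e-02 A/cm^2

2.93e-02


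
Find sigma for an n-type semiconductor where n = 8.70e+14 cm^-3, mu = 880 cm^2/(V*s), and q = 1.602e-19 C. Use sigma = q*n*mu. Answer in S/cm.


Step 1: sigma = q * n * mu
Step 2: sigma = 1.602e-19 * 8.70e+14 * 880
Step 3: sigma = 1.226e-01 S/cm

1.226e-01


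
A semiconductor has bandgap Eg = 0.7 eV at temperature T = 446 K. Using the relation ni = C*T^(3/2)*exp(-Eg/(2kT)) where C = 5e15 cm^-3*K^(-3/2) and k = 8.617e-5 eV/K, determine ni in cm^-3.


Step 1: Compute kT = 8.617e-5 * 446 = 0.03843182 eV
Step 2: Exponent = -Eg/(2kT) = -0.7/(2*0.03843182) = -9.10704
Step 3: T^(3/2) = 446^1.5 = 9418.95
Step 4: ni = 5e15 * 9418.95 * exp(-9.10704) = 5.22e+15 cm^-3

5.22e+15


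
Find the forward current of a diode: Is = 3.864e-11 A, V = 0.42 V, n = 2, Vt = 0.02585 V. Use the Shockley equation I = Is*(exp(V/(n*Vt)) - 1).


Step 1: V/(n*Vt) = 0.42/(2*0.02585) = 8.1238
Step 2: exp(8.1238) = 3.3738e+03
Step 3: I = 3.864e-11 * (3.3738e+03 - 1) = 1.30e-07 A

1.30e-07


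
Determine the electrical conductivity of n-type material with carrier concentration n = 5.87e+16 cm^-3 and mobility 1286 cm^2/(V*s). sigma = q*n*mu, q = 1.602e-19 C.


Step 1: sigma = q * n * mu
Step 2: sigma = 1.602e-19 * 5.87e+16 * 1286
Step 3: sigma = 1.209e+01 S/cm

1.209e+01


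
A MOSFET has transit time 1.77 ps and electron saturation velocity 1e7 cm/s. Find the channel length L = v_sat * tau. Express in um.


Step 1: tau in seconds = 1.77 ps * 1e-12 = 1.7700e-12 s
Step 2: L = v_sat * tau = 1e7 * 1.7700e-12 = 1.7700e-05 cm
Step 3: L in um = 1.7700e-05 * 1e4 = 0.177 um

0.177


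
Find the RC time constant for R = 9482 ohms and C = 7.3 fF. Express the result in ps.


Step 1: tau = R * C
Step 2: tau = 9482 * 7.3 fF = 9482 * 7.3e-15 F
Step 3: tau = 6.92186e-11 s = 69.2186 ps

69.2186


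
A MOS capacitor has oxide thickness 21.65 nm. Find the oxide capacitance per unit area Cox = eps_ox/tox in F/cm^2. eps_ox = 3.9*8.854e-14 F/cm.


Step 1: eps_ox = 3.9 * 8.854e-14 = 3.45306e-13 F/cm
Step 2: tox in cm = 21.65 nm * 1e-7 = 2.1650e-06 cm
Step 3: Cox = 3.45306e-13 / 2.1650e-06 = 1.59e-07 F/cm^2

1.59e-07


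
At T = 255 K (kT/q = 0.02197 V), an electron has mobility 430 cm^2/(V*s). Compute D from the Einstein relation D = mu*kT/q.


Step 1: D = mu * (kT/q)
Step 2: D = 430 * 0.02197
Step 3: D = 9.45 cm^2/s

9.45


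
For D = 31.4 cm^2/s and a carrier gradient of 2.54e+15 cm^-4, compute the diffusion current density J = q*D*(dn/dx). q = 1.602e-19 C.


Step 1: J = q * D * (dn/dx)
Step 2: J = 1.602e-19 * 31.4 * 2.54e+15
Step 3: J = 1.28e-02 A/cm^2

1.28e-02


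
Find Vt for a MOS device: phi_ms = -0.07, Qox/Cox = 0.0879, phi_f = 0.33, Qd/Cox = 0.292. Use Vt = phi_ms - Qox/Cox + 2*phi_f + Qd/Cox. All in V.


Step 1: Vt = phi_ms - Qox/Cox + 2*phi_f + Qd/Cox
Step 2: Vt = -0.07 - 0.0879 + 2*0.33 + 0.292
Step 3: Vt = -0.07 - 0.0879 + 0.66 + 0.292
Step 4: Vt = 0.7941 V

0.7941


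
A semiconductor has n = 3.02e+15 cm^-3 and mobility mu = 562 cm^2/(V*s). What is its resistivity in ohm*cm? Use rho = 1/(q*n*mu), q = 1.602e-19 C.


Step 1: sigma = q * n * mu = 1.602e-19 * 3.02e+15 * 562 = 2.71898e-01 S/cm
Step 2: rho = 1 / sigma = 1 / 2.71898e-01 = 3.678 ohm*cm

3.678


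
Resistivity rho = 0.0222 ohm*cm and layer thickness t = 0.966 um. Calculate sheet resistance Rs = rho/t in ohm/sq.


Step 1: Convert thickness to cm: t = 0.966 um = 9.6600e-05 cm
Step 2: Rs = rho / t = 0.0222 / 9.6600e-05
Step 3: Rs = 229.8 ohm/sq

229.8


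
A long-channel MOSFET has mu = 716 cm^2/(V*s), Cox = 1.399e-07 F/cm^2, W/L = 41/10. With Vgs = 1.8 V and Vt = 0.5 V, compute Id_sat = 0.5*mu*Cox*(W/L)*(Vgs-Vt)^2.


Step 1: Overdrive voltage Vov = Vgs - Vt = 1.8 - 0.5 = 1.3 V
Step 2: W/L = 41/10 = 4.1
Step 3: Id = 0.5 * 716 * 1.399e-07 * 4.1 * 1.3^2
Step 4: Id = 3.47e-04 A

3.47e-04


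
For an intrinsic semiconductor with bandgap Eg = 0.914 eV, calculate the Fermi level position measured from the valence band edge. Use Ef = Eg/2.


Step 1: For an intrinsic semiconductor, the Fermi level sits at midgap.
Step 2: Ef = Eg / 2 = 0.914 / 2 = 0.457 eV

0.457


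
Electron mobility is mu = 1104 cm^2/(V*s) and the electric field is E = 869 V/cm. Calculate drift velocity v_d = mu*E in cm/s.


Step 1: v_d = mu * E
Step 2: v_d = 1104 * 869 = 959376
Step 3: v_d = 9.59e+05 cm/s

9.59e+05


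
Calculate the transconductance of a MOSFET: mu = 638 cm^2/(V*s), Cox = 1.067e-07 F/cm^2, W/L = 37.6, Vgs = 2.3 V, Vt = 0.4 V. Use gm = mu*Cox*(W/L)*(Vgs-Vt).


Step 1: Vov = Vgs - Vt = 2.3 - 0.4 = 1.9 V
Step 2: gm = mu * Cox * (W/L) * Vov
Step 3: gm = 638 * 1.067e-07 * 37.6 * 1.9 = 4.86e-03 S

4.86e-03


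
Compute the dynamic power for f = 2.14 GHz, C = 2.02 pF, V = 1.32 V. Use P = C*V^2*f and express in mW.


Step 1: V^2 = 1.32^2 = 1.7424 V^2
Step 2: P = C*V^2*f = 2.02e-12 F * 1.7424 * 2.14e9 Hz
Step 3: P = 7.53204672e-03 W
Step 4: P = 7.532 mW

7.532


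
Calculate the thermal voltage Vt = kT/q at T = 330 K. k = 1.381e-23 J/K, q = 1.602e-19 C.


Step 1: kT = 1.381e-23 * 330 = 4.5573e-21 J
Step 2: Vt = kT/q = 4.5573e-21 / 1.602e-19
Step 3: Vt = 0.02845 V

0.02845


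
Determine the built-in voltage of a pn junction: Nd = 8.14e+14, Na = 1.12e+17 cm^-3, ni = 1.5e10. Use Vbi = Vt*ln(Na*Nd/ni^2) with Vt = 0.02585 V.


Step 1: Compute Na*Nd/ni^2 = 1.12e+17 * 8.14e+14 / (1.5e10)^2 = 4.0519e+11
Step 2: ln(4.0519e+11) = 26.7276
Step 3: Vbi = 0.02585 * 26.7276 = 0.691 V

0.691


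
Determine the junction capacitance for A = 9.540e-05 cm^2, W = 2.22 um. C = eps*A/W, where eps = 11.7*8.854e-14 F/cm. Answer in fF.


Step 1: eps_Si = 11.7 * 8.854e-14 = 1.035918e-12 F/cm
Step 2: W in cm = 2.22 * 1e-4 = 2.22e-04 cm
Step 3: C = 1.035918e-12 * 9.540e-05 / 2.22e-04 = 4.451648e-13 F
Step 4: C = 445.16 fF

445.16


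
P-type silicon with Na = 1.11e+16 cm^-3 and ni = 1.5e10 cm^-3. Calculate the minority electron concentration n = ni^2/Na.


Step 1: Majority hole concentration p ≈ Na = 1.11e+16 cm^-3
Step 2: n = ni^2 / Na = (1.5e10)^2 / 1.11e+16
Step 3: n = 2.03e+04 cm^-3

2.03e+04


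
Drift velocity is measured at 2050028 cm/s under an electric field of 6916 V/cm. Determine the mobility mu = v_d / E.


Step 1: mu = v_d / E
Step 2: mu = 2050028 / 6916
Step 3: mu = 296.42 cm^2/(V*s)

296.42


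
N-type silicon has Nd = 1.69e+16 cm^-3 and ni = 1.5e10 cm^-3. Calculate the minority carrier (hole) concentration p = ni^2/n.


Step 1: Since Nd >> ni, n ≈ Nd = 1.69e+16 cm^-3
Step 2: p = ni^2 / n = (1.5e10)^2 / 1.69e+16
Step 3: p = 2.25e20 / 1.69e+16 = 1.33e+04 cm^-3

1.33e+04


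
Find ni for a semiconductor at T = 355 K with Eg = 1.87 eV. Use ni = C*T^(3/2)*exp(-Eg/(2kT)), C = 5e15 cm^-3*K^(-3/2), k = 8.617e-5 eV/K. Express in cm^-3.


Step 1: Compute kT = 8.617e-5 * 355 = 0.03059035 eV
Step 2: Exponent = -Eg/(2kT) = -1.87/(2*0.03059035) = -30.56519
Step 3: T^(3/2) = 355^1.5 = 6688.71
Step 4: ni = 5e15 * 6688.71 * exp(-30.56519) = 1.78e+06 cm^-3

1.78e+06


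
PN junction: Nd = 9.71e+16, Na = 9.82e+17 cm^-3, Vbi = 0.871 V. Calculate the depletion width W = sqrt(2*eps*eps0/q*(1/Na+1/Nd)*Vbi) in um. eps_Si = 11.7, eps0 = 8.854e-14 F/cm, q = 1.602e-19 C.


Step 1: 1/Na + 1/Nd = 1/9.82e+17 + 1/9.71e+16 = 1.13170e-17
Step 2: 2*eps*eps0/q = 2*11.7*8.854e-14/1.602e-19 = 1.293281e+07
Step 3: W^2 = 1.293281e+07 * 1.13170e-17 * 0.871 = 1.27480e-10
Step 4: W = sqrt(1.27480e-10) = 1.129e-05 cm = 0.1129 um

0.1129


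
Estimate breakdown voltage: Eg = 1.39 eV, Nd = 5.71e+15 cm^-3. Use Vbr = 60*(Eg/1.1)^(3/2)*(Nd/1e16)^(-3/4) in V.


Step 1: Eg/1.1 = 1.39/1.1 = 1.263636
Step 2: (Eg/1.1)^1.5 = 1.263636^1.5 = 1.420473
Step 3: (Nd/1e16)^(-0.75) = (0.571)^(-0.75) = 1.522379
Step 4: Vbr = 60 * 1.420473 * 1.522379 = 129.7 V

129.7


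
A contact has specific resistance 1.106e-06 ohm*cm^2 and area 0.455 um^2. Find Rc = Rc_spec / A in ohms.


Step 1: Convert area to cm^2: 0.455 um^2 = 4.5500e-09 cm^2
Step 2: Rc = Rc_spec / A = 1.106e-06 / 4.5500e-09
Step 3: Rc = 2.43e+02 ohms

2.43e+02


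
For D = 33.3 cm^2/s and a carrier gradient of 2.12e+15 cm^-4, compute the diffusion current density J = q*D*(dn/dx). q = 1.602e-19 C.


Step 1: J = q * D * (dn/dx)
Step 2: J = 1.602e-19 * 33.3 * 2.12e+15
Step 3: J = 1.13e-02 A/cm^2

1.13e-02


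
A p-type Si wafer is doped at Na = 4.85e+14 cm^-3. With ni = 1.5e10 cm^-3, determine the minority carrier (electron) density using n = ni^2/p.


Step 1: Majority hole concentration p ≈ Na = 4.85e+14 cm^-3
Step 2: n = ni^2 / Na = (1.5e10)^2 / 4.85e+14
Step 3: n = 4.64e+05 cm^-3

4.64e+05


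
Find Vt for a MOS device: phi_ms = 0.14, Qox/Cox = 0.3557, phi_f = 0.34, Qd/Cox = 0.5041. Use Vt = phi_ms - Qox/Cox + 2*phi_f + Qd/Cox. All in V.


Step 1: Vt = phi_ms - Qox/Cox + 2*phi_f + Qd/Cox
Step 2: Vt = 0.14 - 0.3557 + 2*0.34 + 0.5041
Step 3: Vt = 0.14 - 0.3557 + 0.68 + 0.5041
Step 4: Vt = 0.9684 V

0.9684


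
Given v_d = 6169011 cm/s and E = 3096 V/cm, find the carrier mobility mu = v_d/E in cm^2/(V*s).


Step 1: mu = v_d / E
Step 2: mu = 6169011 / 3096
Step 3: mu = 1992.57 cm^2/(V*s)

1992.57


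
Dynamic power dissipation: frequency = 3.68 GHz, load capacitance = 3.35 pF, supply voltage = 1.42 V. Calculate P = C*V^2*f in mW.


Step 1: V^2 = 1.42^2 = 2.0164 V^2
Step 2: P = C*V^2*f = 3.35e-12 F * 2.0164 * 3.68e9 Hz
Step 3: P = 2.48581792e-02 W
Step 4: P = 24.858 mW

24.858


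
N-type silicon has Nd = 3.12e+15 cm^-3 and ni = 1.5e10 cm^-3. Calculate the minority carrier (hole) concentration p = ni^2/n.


Step 1: Since Nd >> ni, n ≈ Nd = 3.12e+15 cm^-3
Step 2: p = ni^2 / n = (1.5e10)^2 / 3.12e+15
Step 3: p = 2.25e20 / 3.12e+15 = 7.21e+04 cm^-3

7.21e+04


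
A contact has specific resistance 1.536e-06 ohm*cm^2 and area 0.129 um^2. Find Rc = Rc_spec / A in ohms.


Step 1: Convert area to cm^2: 0.129 um^2 = 1.2900e-09 cm^2
Step 2: Rc = Rc_spec / A = 1.536e-06 / 1.2900e-09
Step 3: Rc = 1.19e+03 ohms

1.19e+03


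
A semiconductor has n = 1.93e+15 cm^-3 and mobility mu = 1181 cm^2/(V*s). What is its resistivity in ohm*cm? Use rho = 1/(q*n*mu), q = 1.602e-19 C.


Step 1: sigma = q * n * mu = 1.602e-19 * 1.93e+15 * 1181 = 3.65149e-01 S/cm
Step 2: rho = 1 / sigma = 1 / 3.65149e-01 = 2.739 ohm*cm

2.739


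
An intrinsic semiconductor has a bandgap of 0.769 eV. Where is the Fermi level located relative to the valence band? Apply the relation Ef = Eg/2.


Step 1: For an intrinsic semiconductor, the Fermi level sits at midgap.
Step 2: Ef = Eg / 2 = 0.769 / 2 = 0.3845 eV

0.3845


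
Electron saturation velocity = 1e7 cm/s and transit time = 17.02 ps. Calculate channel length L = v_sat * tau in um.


Step 1: tau in seconds = 17.02 ps * 1e-12 = 1.7020e-11 s
Step 2: L = v_sat * tau = 1e7 * 1.7020e-11 = 1.7020e-04 cm
Step 3: L in um = 1.7020e-04 * 1e4 = 1.702 um

1.702


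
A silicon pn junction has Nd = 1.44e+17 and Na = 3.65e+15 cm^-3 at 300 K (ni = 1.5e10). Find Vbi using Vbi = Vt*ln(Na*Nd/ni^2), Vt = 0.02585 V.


Step 1: Compute Na*Nd/ni^2 = 3.65e+15 * 1.44e+17 / (1.5e10)^2 = 2.3360e+12
Step 2: ln(2.3360e+12) = 28.4795
Step 3: Vbi = 0.02585 * 28.4795 = 0.736 V

0.736


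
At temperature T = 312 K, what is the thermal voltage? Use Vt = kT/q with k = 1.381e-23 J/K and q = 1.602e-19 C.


Step 1: kT = 1.381e-23 * 312 = 4.30872e-21 J
Step 2: Vt = kT/q = 4.30872e-21 / 1.602e-19
Step 3: Vt = 0.0269 V

0.0269


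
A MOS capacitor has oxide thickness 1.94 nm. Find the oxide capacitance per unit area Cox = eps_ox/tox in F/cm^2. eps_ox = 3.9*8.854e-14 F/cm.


Step 1: eps_ox = 3.9 * 8.854e-14 = 3.45306e-13 F/cm
Step 2: tox in cm = 1.94 nm * 1e-7 = 1.9400e-07 cm
Step 3: Cox = 3.45306e-13 / 1.9400e-07 = 1.78e-06 F/cm^2

1.78e-06


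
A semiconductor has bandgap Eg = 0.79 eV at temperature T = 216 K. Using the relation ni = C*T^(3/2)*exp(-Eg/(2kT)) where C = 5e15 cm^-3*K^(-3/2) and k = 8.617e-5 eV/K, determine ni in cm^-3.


Step 1: Compute kT = 8.617e-5 * 216 = 0.01861272 eV
Step 2: Exponent = -Eg/(2kT) = -0.79/(2*0.01861272) = -21.22205
Step 3: T^(3/2) = 216^1.5 = 3174.54
Step 4: ni = 5e15 * 3174.54 * exp(-21.22205) = 9.64e+09 cm^-3

9.64e+09


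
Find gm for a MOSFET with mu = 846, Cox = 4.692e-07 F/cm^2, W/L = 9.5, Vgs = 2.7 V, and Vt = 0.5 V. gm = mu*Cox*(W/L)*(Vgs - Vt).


Step 1: Vov = Vgs - Vt = 2.7 - 0.5 = 2.2 V
Step 2: gm = mu * Cox * (W/L) * Vov
Step 3: gm = 846 * 4.692e-07 * 9.5 * 2.2 = 8.30e-03 S

8.30e-03


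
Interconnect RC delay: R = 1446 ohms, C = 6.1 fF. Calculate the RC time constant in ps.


Step 1: tau = R * C
Step 2: tau = 1446 * 6.1 fF = 1446 * 6.1e-15 F
Step 3: tau = 8.8206e-12 s = 8.8206 ps

8.8206


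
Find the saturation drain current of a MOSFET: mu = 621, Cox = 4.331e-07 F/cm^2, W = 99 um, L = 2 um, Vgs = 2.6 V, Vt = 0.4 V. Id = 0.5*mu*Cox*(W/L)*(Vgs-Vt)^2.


Step 1: Overdrive voltage Vov = Vgs - Vt = 2.6 - 0.4 = 2.2 V
Step 2: W/L = 99/2 = 49.5
Step 3: Id = 0.5 * 621 * 4.331e-07 * 49.5 * 2.2^2
Step 4: Id = 3.22e-02 A

3.22e-02


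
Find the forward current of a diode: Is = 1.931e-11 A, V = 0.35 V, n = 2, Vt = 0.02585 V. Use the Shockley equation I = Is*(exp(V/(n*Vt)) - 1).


Step 1: V/(n*Vt) = 0.35/(2*0.02585) = 6.7698
Step 2: exp(6.7698) = 8.7114e+02
Step 3: I = 1.931e-11 * (8.7114e+02 - 1) = 1.68e-08 A

1.68e-08


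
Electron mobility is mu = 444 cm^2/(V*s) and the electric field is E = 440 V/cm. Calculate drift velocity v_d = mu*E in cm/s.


Step 1: v_d = mu * E
Step 2: v_d = 444 * 440 = 195360
Step 3: v_d = 1.95e+05 cm/s

1.95e+05


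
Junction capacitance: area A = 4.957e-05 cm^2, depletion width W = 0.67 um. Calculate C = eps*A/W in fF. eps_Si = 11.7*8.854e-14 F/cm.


Step 1: eps_Si = 11.7 * 8.854e-14 = 1.035918e-12 F/cm
Step 2: W in cm = 0.67 * 1e-4 = 6.70e-05 cm
Step 3: C = 1.035918e-12 * 4.957e-05 / 6.70e-05 = 7.664247e-13 F
Step 4: C = 766.42 fF

766.42


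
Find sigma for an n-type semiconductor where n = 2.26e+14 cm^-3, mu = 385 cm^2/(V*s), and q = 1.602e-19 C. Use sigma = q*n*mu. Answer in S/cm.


Step 1: sigma = q * n * mu
Step 2: sigma = 1.602e-19 * 2.26e+14 * 385
Step 3: sigma = 1.394e-02 S/cm

1.394e-02


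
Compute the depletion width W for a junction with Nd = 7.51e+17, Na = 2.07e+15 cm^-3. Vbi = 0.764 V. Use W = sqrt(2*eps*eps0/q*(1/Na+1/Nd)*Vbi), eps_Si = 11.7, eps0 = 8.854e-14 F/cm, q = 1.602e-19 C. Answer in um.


Step 1: 1/Na + 1/Nd = 1/2.07e+15 + 1/7.51e+17 = 4.84423e-16
Step 2: 2*eps*eps0/q = 2*11.7*8.854e-14/1.602e-19 = 1.293281e+07
Step 3: W^2 = 1.293281e+07 * 4.84423e-16 * 0.764 = 4.78642e-09
Step 4: W = sqrt(4.78642e-09) = 6.918e-05 cm = 0.6918 um

0.6918


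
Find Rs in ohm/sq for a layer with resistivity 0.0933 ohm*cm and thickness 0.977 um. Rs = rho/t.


Step 1: Convert thickness to cm: t = 0.977 um = 9.7700e-05 cm
Step 2: Rs = rho / t = 0.0933 / 9.7700e-05
Step 3: Rs = 955.0 ohm/sq

955.0


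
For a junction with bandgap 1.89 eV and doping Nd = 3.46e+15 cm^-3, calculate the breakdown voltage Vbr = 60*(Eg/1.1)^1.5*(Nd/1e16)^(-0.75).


Step 1: Eg/1.1 = 1.89/1.1 = 1.718182
Step 2: (Eg/1.1)^1.5 = 1.718182^1.5 = 2.252183
Step 3: (Nd/1e16)^(-0.75) = (0.346)^(-0.75) = 2.216629
Step 4: Vbr = 60 * 2.252183 * 2.216629 = 299.5 V

299.5


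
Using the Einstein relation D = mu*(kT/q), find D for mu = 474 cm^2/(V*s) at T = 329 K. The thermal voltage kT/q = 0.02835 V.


Step 1: D = mu * (kT/q)
Step 2: D = 474 * 0.02835
Step 3: D = 13.44 cm^2/s

13.44


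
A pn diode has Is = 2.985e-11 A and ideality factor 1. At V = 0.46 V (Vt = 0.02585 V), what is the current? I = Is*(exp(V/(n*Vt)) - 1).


Step 1: V/(n*Vt) = 0.46/(1*0.02585) = 17.7950
Step 2: exp(17.7950) = 5.3490e+07
Step 3: I = 2.985e-11 * (5.3490e+07 - 1) = 1.60e-03 A

1.60e-03


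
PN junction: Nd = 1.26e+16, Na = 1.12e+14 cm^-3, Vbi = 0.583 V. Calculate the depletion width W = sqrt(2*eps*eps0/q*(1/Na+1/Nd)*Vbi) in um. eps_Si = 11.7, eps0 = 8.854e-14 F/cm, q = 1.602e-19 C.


Step 1: 1/Na + 1/Nd = 1/1.12e+14 + 1/1.26e+16 = 9.00794e-15
Step 2: 2*eps*eps0/q = 2*11.7*8.854e-14/1.602e-19 = 1.293281e+07
Step 3: W^2 = 1.293281e+07 * 9.00794e-15 * 0.583 = 6.79183e-08
Step 4: W = sqrt(6.79183e-08) = 2.606e-04 cm = 2.606 um

2.606


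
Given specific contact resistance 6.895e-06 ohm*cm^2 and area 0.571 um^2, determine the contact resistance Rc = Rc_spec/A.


Step 1: Convert area to cm^2: 0.571 um^2 = 5.7100e-09 cm^2
Step 2: Rc = Rc_spec / A = 6.895e-06 / 5.7100e-09
Step 3: Rc = 1.21e+03 ohms

1.21e+03


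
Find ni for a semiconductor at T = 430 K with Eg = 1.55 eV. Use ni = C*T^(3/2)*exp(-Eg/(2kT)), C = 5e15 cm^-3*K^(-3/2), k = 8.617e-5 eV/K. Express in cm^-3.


Step 1: Compute kT = 8.617e-5 * 430 = 0.0370531 eV
Step 2: Exponent = -Eg/(2kT) = -1.55/(2*0.0370531) = -20.91593
Step 3: T^(3/2) = 430^1.5 = 8916.67
Step 4: ni = 5e15 * 8916.67 * exp(-20.91593) = 3.68e+10 cm^-3

3.68e+10


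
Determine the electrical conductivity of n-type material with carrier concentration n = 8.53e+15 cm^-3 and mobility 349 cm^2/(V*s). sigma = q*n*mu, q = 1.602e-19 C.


Step 1: sigma = q * n * mu
Step 2: sigma = 1.602e-19 * 8.53e+15 * 349
Step 3: sigma = 4.769e-01 S/cm

4.769e-01


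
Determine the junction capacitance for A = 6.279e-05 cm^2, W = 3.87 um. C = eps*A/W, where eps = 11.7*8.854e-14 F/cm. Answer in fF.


Step 1: eps_Si = 11.7 * 8.854e-14 = 1.035918e-12 F/cm
Step 2: W in cm = 3.87 * 1e-4 = 3.87e-04 cm
Step 3: C = 1.035918e-12 * 6.279e-05 / 3.87e-04 = 1.680757e-13 F
Step 4: C = 168.08 fF

168.08


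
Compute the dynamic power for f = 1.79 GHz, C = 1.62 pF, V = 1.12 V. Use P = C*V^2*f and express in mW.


Step 1: V^2 = 1.12^2 = 1.2544 V^2
Step 2: P = C*V^2*f = 1.62e-12 F * 1.2544 * 1.79e9 Hz
Step 3: P = 3.63750912e-03 W
Step 4: P = 3.638 mW

3.638


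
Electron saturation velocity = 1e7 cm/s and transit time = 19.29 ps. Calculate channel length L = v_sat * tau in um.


Step 1: tau in seconds = 19.29 ps * 1e-12 = 1.9290e-11 s
Step 2: L = v_sat * tau = 1e7 * 1.9290e-11 = 1.9290e-04 cm
Step 3: L in um = 1.9290e-04 * 1e4 = 1.929 um

1.929


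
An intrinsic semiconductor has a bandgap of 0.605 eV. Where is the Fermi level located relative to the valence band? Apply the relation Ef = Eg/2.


Step 1: For an intrinsic semiconductor, the Fermi level sits at midgap.
Step 2: Ef = Eg / 2 = 0.605 / 2 = 0.3025 eV

0.3025


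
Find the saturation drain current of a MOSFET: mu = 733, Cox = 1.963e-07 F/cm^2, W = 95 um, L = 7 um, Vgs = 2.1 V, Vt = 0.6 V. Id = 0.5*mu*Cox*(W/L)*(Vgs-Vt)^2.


Step 1: Overdrive voltage Vov = Vgs - Vt = 2.1 - 0.6 = 1.5 V
Step 2: W/L = 95/7 = 13.5714
Step 3: Id = 0.5 * 733 * 1.963e-07 * 13.5714 * 1.5^2
Step 4: Id = 2.20e-03 A

2.20e-03


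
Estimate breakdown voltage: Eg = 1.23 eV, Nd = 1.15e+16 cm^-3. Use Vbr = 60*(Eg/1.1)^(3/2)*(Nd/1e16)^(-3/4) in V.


Step 1: Eg/1.1 = 1.23/1.1 = 1.118182
Step 2: (Eg/1.1)^1.5 = 1.118182^1.5 = 1.182412
Step 3: (Nd/1e16)^(-0.75) = (1.15)^(-0.75) = 0.900485
Step 4: Vbr = 60 * 1.182412 * 0.900485 = 63.9 V

63.9


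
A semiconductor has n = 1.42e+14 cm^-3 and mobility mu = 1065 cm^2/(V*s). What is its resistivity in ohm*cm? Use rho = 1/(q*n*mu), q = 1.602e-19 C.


Step 1: sigma = q * n * mu = 1.602e-19 * 1.42e+14 * 1065 = 2.42270e-02 S/cm
Step 2: rho = 1 / sigma = 1 / 2.42270e-02 = 41.28 ohm*cm

41.28


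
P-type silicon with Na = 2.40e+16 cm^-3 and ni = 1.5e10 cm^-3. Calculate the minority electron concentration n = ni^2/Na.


Step 1: Majority hole concentration p ≈ Na = 2.40e+16 cm^-3
Step 2: n = ni^2 / Na = (1.5e10)^2 / 2.40e+16
Step 3: n = 9.38e+03 cm^-3

9.38e+03


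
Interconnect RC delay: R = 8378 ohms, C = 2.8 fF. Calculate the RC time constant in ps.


Step 1: tau = R * C
Step 2: tau = 8378 * 2.8 fF = 8378 * 2.8e-15 F
Step 3: tau = 2.34584e-11 s = 23.4584 ps

23.4584


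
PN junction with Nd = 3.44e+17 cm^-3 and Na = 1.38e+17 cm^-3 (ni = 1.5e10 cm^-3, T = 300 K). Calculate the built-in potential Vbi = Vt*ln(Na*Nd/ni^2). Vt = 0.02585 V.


Step 1: Compute Na*Nd/ni^2 = 1.38e+17 * 3.44e+17 / (1.5e10)^2 = 2.1099e+14
Step 2: ln(2.1099e+14) = 32.9828
Step 3: Vbi = 0.02585 * 32.9828 = 0.853 V

0.853


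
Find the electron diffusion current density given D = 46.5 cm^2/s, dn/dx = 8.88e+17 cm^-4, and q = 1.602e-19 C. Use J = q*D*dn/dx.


Step 1: J = q * D * (dn/dx)
Step 2: J = 1.602e-19 * 46.5 * 8.88e+17
Step 3: J = 6.61e+00 A/cm^2

6.61e+00


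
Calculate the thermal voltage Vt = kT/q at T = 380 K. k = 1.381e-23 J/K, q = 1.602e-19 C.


Step 1: kT = 1.381e-23 * 380 = 5.2478e-21 J
Step 2: Vt = kT/q = 5.2478e-21 / 1.602e-19
Step 3: Vt = 0.03276 V

0.03276


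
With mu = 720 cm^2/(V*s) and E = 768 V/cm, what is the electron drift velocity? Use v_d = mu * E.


Step 1: v_d = mu * E
Step 2: v_d = 720 * 768 = 552960
Step 3: v_d = 5.53e+05 cm/s

5.53e+05


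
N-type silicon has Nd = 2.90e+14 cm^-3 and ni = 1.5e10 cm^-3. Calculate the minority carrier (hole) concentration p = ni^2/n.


Step 1: Since Nd >> ni, n ≈ Nd = 2.90e+14 cm^-3
Step 2: p = ni^2 / n = (1.5e10)^2 / 2.90e+14
Step 3: p = 2.25e20 / 2.90e+14 = 7.76e+05 cm^-3

7.76e+05


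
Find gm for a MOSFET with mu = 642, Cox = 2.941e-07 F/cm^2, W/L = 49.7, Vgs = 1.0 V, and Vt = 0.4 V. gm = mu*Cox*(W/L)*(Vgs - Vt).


Step 1: Vov = Vgs - Vt = 1.0 - 0.4 = 0.6 V
Step 2: gm = mu * Cox * (W/L) * Vov
Step 3: gm = 642 * 2.941e-07 * 49.7 * 0.6 = 5.63e-03 S

5.63e-03


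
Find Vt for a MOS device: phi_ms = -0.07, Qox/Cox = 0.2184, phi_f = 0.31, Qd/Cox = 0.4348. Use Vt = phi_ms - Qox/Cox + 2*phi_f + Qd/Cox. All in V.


Step 1: Vt = phi_ms - Qox/Cox + 2*phi_f + Qd/Cox
Step 2: Vt = -0.07 - 0.2184 + 2*0.31 + 0.4348
Step 3: Vt = -0.07 - 0.2184 + 0.62 + 0.4348
Step 4: Vt = 0.7664 V

0.7664


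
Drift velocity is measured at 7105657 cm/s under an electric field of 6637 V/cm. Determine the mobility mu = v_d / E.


Step 1: mu = v_d / E
Step 2: mu = 7105657 / 6637
Step 3: mu = 1070.61 cm^2/(V*s)

1070.61


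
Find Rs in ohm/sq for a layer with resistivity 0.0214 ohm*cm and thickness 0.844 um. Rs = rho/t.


Step 1: Convert thickness to cm: t = 0.844 um = 8.4400e-05 cm
Step 2: Rs = rho / t = 0.0214 / 8.4400e-05
Step 3: Rs = 253.6 ohm/sq

253.6


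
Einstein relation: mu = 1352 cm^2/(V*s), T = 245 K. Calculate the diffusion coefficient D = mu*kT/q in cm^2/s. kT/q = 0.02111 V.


Step 1: D = mu * (kT/q)
Step 2: D = 1352 * 0.02111
Step 3: D = 28.54 cm^2/s

28.54


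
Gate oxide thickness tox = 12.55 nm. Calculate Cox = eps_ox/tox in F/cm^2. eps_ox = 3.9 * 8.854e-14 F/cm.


Step 1: eps_ox = 3.9 * 8.854e-14 = 3.45306e-13 F/cm
Step 2: tox in cm = 12.55 nm * 1e-7 = 1.2550e-06 cm
Step 3: Cox = 3.45306e-13 / 1.2550e-06 = 2.75e-07 F/cm^2

2.75e-07


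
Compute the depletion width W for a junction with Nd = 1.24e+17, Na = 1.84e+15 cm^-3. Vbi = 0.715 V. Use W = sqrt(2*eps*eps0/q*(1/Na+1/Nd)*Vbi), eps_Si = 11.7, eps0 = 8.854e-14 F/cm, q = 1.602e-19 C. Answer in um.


Step 1: 1/Na + 1/Nd = 1/1.84e+15 + 1/1.24e+17 = 5.51543e-16
Step 2: 2*eps*eps0/q = 2*11.7*8.854e-14/1.602e-19 = 1.293281e+07
Step 3: W^2 = 1.293281e+07 * 5.51543e-16 * 0.715 = 5.10010e-09
Step 4: W = sqrt(5.10010e-09) = 7.141e-05 cm = 0.7141 um

0.7141


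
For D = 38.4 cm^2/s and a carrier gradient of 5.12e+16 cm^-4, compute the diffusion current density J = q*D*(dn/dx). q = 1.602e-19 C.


Step 1: J = q * D * (dn/dx)
Step 2: J = 1.602e-19 * 38.4 * 5.12e+16
Step 3: J = 3.15e-01 A/cm^2

3.15e-01


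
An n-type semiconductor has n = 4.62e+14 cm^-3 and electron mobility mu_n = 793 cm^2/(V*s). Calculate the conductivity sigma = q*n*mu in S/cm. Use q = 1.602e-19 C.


Step 1: sigma = q * n * mu
Step 2: sigma = 1.602e-19 * 4.62e+14 * 793
Step 3: sigma = 5.869e-02 S/cm

5.869e-02


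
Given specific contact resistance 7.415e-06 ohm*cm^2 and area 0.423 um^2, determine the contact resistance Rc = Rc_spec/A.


Step 1: Convert area to cm^2: 0.423 um^2 = 4.2300e-09 cm^2
Step 2: Rc = Rc_spec / A = 7.415e-06 / 4.2300e-09
Step 3: Rc = 1.75e+03 ohms

1.75e+03


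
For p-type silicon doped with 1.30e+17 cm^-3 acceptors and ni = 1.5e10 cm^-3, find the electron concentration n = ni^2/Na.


Step 1: Majority hole concentration p ≈ Na = 1.30e+17 cm^-3
Step 2: n = ni^2 / Na = (1.5e10)^2 / 1.30e+17
Step 3: n = 1.73e+03 cm^-3

1.73e+03


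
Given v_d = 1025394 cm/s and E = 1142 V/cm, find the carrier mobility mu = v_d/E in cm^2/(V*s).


Step 1: mu = v_d / E
Step 2: mu = 1025394 / 1142
Step 3: mu = 897.89 cm^2/(V*s)

897.89


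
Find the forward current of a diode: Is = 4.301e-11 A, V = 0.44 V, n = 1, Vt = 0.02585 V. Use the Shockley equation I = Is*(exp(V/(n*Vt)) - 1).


Step 1: V/(n*Vt) = 0.44/(1*0.02585) = 17.0213
Step 2: exp(17.0213) = 2.4675e+07
Step 3: I = 4.301e-11 * (2.4675e+07 - 1) = 1.06e-03 A

1.06e-03


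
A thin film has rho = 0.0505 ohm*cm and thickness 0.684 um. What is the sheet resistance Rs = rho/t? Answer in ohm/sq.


Step 1: Convert thickness to cm: t = 0.684 um = 6.8400e-05 cm
Step 2: Rs = rho / t = 0.0505 / 6.8400e-05
Step 3: Rs = 738.3 ohm/sq

738.3


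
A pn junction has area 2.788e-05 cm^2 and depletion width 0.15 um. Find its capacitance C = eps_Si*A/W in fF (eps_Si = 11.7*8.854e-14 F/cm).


Step 1: eps_Si = 11.7 * 8.854e-14 = 1.035918e-12 F/cm
Step 2: W in cm = 0.15 * 1e-4 = 1.50e-05 cm
Step 3: C = 1.035918e-12 * 2.788e-05 / 1.50e-05 = 1.925426e-12 F
Step 4: C = 1925.43 fF

1925.43


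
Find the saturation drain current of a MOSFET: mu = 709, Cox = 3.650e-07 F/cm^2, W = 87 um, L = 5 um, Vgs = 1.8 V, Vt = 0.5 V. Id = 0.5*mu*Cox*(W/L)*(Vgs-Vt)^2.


Step 1: Overdrive voltage Vov = Vgs - Vt = 1.8 - 0.5 = 1.3 V
Step 2: W/L = 87/5 = 17.4
Step 3: Id = 0.5 * 709 * 3.650e-07 * 17.4 * 1.3^2
Step 4: Id = 3.80e-03 A

3.80e-03


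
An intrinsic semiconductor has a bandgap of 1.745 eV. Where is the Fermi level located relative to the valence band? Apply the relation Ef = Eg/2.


Step 1: For an intrinsic semiconductor, the Fermi level sits at midgap.
Step 2: Ef = Eg / 2 = 1.745 / 2 = 0.8725 eV

0.8725


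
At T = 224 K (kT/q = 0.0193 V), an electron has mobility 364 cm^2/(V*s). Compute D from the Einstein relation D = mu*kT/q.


Step 1: D = mu * (kT/q)
Step 2: D = 364 * 0.0193
Step 3: D = 7.03 cm^2/s

7.03


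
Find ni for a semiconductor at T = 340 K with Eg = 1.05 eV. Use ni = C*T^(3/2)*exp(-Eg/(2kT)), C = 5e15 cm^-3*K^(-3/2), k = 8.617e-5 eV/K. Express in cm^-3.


Step 1: Compute kT = 8.617e-5 * 340 = 0.0292978 eV
Step 2: Exponent = -Eg/(2kT) = -1.05/(2*0.0292978) = -17.91943
Step 3: T^(3/2) = 340^1.5 = 6269.29
Step 4: ni = 5e15 * 6269.29 * exp(-17.91943) = 5.17e+11 cm^-3

5.17e+11


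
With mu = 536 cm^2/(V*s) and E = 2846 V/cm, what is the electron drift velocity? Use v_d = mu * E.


Step 1: v_d = mu * E
Step 2: v_d = 536 * 2846 = 1525456
Step 3: v_d = 1.53e+06 cm/s

1.53e+06


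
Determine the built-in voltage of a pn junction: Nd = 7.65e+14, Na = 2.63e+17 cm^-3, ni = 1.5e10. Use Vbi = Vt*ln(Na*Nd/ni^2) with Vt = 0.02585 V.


Step 1: Compute Na*Nd/ni^2 = 2.63e+17 * 7.65e+14 / (1.5e10)^2 = 8.9420e+11
Step 2: ln(8.9420e+11) = 27.5192
Step 3: Vbi = 0.02585 * 27.5192 = 0.711 V

0.711


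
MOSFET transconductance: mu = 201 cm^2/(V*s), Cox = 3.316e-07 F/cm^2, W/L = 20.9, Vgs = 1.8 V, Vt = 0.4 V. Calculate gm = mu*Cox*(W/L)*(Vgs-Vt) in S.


Step 1: Vov = Vgs - Vt = 1.8 - 0.4 = 1.4 V
Step 2: gm = mu * Cox * (W/L) * Vov
Step 3: gm = 201 * 3.316e-07 * 20.9 * 1.4 = 1.95e-03 S

1.95e-03


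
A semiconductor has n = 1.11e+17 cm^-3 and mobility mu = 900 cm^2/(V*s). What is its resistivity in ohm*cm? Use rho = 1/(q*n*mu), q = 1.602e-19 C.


Step 1: sigma = q * n * mu = 1.602e-19 * 1.11e+17 * 900 = 1.60040e+01 S/cm
Step 2: rho = 1 / sigma = 1 / 1.60040e+01 = 0.06248 ohm*cm

0.06248


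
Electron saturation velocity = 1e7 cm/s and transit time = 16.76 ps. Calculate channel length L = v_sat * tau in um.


Step 1: tau in seconds = 16.76 ps * 1e-12 = 1.6760e-11 s
Step 2: L = v_sat * tau = 1e7 * 1.6760e-11 = 1.6760e-04 cm
Step 3: L in um = 1.6760e-04 * 1e4 = 1.676 um

1.676


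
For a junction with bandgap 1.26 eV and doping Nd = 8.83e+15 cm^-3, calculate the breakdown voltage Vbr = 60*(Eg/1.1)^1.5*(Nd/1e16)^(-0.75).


Step 1: Eg/1.1 = 1.26/1.1 = 1.145455
Step 2: (Eg/1.1)^1.5 = 1.145455^1.5 = 1.225934
Step 3: (Nd/1e16)^(-0.75) = (0.883)^(-0.75) = 1.097816
Step 4: Vbr = 60 * 1.225934 * 1.097816 = 80.8 V

80.8


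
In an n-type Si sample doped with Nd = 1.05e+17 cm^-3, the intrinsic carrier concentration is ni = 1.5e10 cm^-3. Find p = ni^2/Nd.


Step 1: Since Nd >> ni, n ≈ Nd = 1.05e+17 cm^-3
Step 2: p = ni^2 / n = (1.5e10)^2 / 1.05e+17
Step 3: p = 2.25e20 / 1.05e+17 = 2.14e+03 cm^-3

2.14e+03


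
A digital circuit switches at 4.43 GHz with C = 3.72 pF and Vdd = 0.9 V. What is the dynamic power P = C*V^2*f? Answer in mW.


Step 1: V^2 = 0.9^2 = 0.81 V^2
Step 2: P = C*V^2*f = 3.72e-12 F * 0.81 * 4.43e9 Hz
Step 3: P = 1.3348476e-02 W
Step 4: P = 13.348 mW

13.348


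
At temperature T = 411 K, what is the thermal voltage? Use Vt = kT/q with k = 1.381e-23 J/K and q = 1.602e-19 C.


Step 1: kT = 1.381e-23 * 411 = 5.67591e-21 J
Step 2: Vt = kT/q = 5.67591e-21 / 1.602e-19
Step 3: Vt = 0.03543 V

0.03543


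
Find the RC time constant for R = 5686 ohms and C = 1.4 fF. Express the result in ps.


Step 1: tau = R * C
Step 2: tau = 5686 * 1.4 fF = 5686 * 1.4e-15 F
Step 3: tau = 7.9604e-12 s = 7.9604 ps

7.9604


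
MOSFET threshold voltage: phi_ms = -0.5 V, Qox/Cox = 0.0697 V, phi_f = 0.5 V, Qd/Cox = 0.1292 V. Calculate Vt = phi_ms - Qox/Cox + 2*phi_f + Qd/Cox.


Step 1: Vt = phi_ms - Qox/Cox + 2*phi_f + Qd/Cox
Step 2: Vt = -0.5 - 0.0697 + 2*0.5 + 0.1292
Step 3: Vt = -0.5 - 0.0697 + 1.0 + 0.1292
Step 4: Vt = 0.5595 V

0.5595


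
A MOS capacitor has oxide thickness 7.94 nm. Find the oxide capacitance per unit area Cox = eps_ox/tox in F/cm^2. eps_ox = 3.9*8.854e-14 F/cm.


Step 1: eps_ox = 3.9 * 8.854e-14 = 3.45306e-13 F/cm
Step 2: tox in cm = 7.94 nm * 1e-7 = 7.9400e-07 cm
Step 3: Cox = 3.45306e-13 / 7.9400e-07 = 4.35e-07 F/cm^2

4.35e-07


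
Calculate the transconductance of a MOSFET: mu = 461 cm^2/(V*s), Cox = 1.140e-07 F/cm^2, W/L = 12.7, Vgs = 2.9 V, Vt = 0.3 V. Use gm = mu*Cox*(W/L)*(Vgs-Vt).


Step 1: Vov = Vgs - Vt = 2.9 - 0.3 = 2.6 V
Step 2: gm = mu * Cox * (W/L) * Vov
Step 3: gm = 461 * 1.140e-07 * 12.7 * 2.6 = 1.74e-03 S

1.74e-03


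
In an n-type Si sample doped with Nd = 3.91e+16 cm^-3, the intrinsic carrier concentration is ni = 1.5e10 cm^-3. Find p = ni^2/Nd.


Step 1: Since Nd >> ni, n ≈ Nd = 3.91e+16 cm^-3
Step 2: p = ni^2 / n = (1.5e10)^2 / 3.91e+16
Step 3: p = 2.25e20 / 3.91e+16 = 5.75e+03 cm^-3

5.75e+03


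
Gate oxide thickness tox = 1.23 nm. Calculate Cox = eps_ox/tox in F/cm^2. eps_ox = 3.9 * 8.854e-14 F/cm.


Step 1: eps_ox = 3.9 * 8.854e-14 = 3.45306e-13 F/cm
Step 2: tox in cm = 1.23 nm * 1e-7 = 1.2300e-07 cm
Step 3: Cox = 3.45306e-13 / 1.2300e-07 = 2.81e-06 F/cm^2

2.81e-06


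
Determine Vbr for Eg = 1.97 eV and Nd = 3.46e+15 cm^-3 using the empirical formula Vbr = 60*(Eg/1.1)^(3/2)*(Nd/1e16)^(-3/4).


Step 1: Eg/1.1 = 1.97/1.1 = 1.790909
Step 2: (Eg/1.1)^1.5 = 1.790909^1.5 = 2.396681
Step 3: (Nd/1e16)^(-0.75) = (0.346)^(-0.75) = 2.216629
Step 4: Vbr = 60 * 2.396681 * 2.216629 = 318.8 V

318.8


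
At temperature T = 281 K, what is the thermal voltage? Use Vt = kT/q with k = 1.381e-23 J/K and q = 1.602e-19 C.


Step 1: kT = 1.381e-23 * 281 = 3.88061e-21 J
Step 2: Vt = kT/q = 3.88061e-21 / 1.602e-19
Step 3: Vt = 0.02422 V

0.02422


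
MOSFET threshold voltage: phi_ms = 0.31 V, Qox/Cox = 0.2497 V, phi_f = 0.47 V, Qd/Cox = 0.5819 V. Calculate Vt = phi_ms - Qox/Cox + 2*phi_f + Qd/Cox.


Step 1: Vt = phi_ms - Qox/Cox + 2*phi_f + Qd/Cox
Step 2: Vt = 0.31 - 0.2497 + 2*0.47 + 0.5819
Step 3: Vt = 0.31 - 0.2497 + 0.94 + 0.5819
Step 4: Vt = 1.5822 V

1.5822


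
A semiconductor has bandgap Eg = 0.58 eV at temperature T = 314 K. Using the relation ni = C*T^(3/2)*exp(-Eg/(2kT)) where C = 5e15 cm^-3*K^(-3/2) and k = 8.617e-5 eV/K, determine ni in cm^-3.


Step 1: Compute kT = 8.617e-5 * 314 = 0.02705738 eV
Step 2: Exponent = -Eg/(2kT) = -0.58/(2*0.02705738) = -10.71796
Step 3: T^(3/2) = 314^1.5 = 5564.09
Step 4: ni = 5e15 * 5564.09 * exp(-10.71796) = 6.16e+14 cm^-3

6.16e+14


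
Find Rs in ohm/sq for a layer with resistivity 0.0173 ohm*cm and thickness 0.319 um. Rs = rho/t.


Step 1: Convert thickness to cm: t = 0.319 um = 3.1900e-05 cm
Step 2: Rs = rho / t = 0.0173 / 3.1900e-05
Step 3: Rs = 542.3 ohm/sq

542.3


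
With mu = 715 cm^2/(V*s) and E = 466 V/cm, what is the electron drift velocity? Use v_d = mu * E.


Step 1: v_d = mu * E
Step 2: v_d = 715 * 466 = 333190
Step 3: v_d = 3.33e+05 cm/s

3.33e+05


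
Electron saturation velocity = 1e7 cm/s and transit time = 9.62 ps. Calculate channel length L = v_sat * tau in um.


Step 1: tau in seconds = 9.62 ps * 1e-12 = 9.6200e-12 s
Step 2: L = v_sat * tau = 1e7 * 9.6200e-12 = 9.6200e-05 cm
Step 3: L in um = 9.6200e-05 * 1e4 = 0.962 um

0.962


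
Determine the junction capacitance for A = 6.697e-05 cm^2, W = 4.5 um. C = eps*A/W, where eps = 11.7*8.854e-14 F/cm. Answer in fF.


Step 1: eps_Si = 11.7 * 8.854e-14 = 1.035918e-12 F/cm
Step 2: W in cm = 4.5 * 1e-4 = 4.50e-04 cm
Step 3: C = 1.035918e-12 * 6.697e-05 / 4.50e-04 = 1.541676e-13 F
Step 4: C = 154.17 fF

154.17


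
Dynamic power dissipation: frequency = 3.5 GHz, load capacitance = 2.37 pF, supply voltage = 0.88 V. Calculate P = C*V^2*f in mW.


Step 1: V^2 = 0.88^2 = 0.7744 V^2
Step 2: P = C*V^2*f = 2.37e-12 F * 0.7744 * 3.5e9 Hz
Step 3: P = 6.423648e-03 W
Step 4: P = 6.424 mW

6.424


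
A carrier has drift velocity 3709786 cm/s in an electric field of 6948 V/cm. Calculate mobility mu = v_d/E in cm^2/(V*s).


Step 1: mu = v_d / E
Step 2: mu = 3709786 / 6948
Step 3: mu = 533.94 cm^2/(V*s)

533.94


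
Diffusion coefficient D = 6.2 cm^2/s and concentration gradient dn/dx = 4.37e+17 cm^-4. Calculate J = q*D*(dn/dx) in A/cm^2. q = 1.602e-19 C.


Step 1: J = q * D * (dn/dx)
Step 2: J = 1.602e-19 * 6.2 * 4.37e+17
Step 3: J = 4.34e-01 A/cm^2

4.34e-01


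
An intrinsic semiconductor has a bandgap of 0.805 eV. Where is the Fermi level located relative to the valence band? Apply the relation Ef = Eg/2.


Step 1: For an intrinsic semiconductor, the Fermi level sits at midgap.
Step 2: Ef = Eg / 2 = 0.805 / 2 = 0.4025 eV

0.4025


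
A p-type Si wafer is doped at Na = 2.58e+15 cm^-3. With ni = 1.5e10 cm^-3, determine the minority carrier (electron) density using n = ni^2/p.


Step 1: Majority hole concentration p ≈ Na = 2.58e+15 cm^-3
Step 2: n = ni^2 / Na = (1.5e10)^2 / 2.58e+15
Step 3: n = 8.72e+04 cm^-3

8.72e+04


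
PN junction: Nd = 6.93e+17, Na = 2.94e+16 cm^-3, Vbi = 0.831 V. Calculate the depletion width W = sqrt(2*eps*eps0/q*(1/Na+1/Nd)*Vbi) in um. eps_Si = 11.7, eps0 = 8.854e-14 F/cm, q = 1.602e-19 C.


Step 1: 1/Na + 1/Nd = 1/2.94e+16 + 1/6.93e+17 = 3.54566e-17
Step 2: 2*eps*eps0/q = 2*11.7*8.854e-14/1.602e-19 = 1.293281e+07
Step 3: W^2 = 1.293281e+07 * 3.54566e-17 * 0.831 = 3.81058e-10
Step 4: W = sqrt(3.81058e-10) = 1.952e-05 cm = 0.1952 um

0.1952


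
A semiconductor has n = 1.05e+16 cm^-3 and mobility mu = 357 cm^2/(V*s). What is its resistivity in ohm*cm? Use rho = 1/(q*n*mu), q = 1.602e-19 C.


Step 1: sigma = q * n * mu = 1.602e-19 * 1.05e+16 * 357 = 6.00510e-01 S/cm
Step 2: rho = 1 / sigma = 1 / 6.00510e-01 = 1.665 ohm*cm

1.665


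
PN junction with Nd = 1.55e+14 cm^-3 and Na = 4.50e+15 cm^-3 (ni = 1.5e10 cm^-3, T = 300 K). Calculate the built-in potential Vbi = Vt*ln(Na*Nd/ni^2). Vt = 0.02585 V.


Step 1: Compute Na*Nd/ni^2 = 4.50e+15 * 1.55e+14 / (1.5e10)^2 = 3.1000e+09
Step 2: ln(3.1000e+09) = 21.8547
Step 3: Vbi = 0.02585 * 21.8547 = 0.565 V

0.565


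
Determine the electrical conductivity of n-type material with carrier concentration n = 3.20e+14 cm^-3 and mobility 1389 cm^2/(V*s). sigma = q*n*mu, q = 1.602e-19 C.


Step 1: sigma = q * n * mu
Step 2: sigma = 1.602e-19 * 3.20e+14 * 1389
Step 3: sigma = 7.121e-02 S/cm

7.121e-02


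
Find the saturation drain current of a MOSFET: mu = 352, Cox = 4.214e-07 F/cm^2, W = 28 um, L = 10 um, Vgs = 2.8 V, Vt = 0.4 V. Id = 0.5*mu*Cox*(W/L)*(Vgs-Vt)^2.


Step 1: Overdrive voltage Vov = Vgs - Vt = 2.8 - 0.4 = 2.4 V
Step 2: W/L = 28/10 = 2.8
Step 3: Id = 0.5 * 352 * 4.214e-07 * 2.8 * 2.4^2
Step 4: Id = 1.20e-03 A

1.20e-03


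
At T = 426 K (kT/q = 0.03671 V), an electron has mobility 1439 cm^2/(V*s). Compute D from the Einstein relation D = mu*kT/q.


Step 1: D = mu * (kT/q)
Step 2: D = 1439 * 0.03671
Step 3: D = 52.83 cm^2/s

52.83


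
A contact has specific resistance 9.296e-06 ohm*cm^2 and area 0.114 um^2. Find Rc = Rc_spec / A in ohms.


Step 1: Convert area to cm^2: 0.114 um^2 = 1.1400e-09 cm^2
Step 2: Rc = Rc_spec / A = 9.296e-06 / 1.1400e-09
Step 3: Rc = 8.15e+03 ohms

8.15e+03


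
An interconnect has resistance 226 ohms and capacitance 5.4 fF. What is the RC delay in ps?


Step 1: tau = R * C
Step 2: tau = 226 * 5.4 fF = 226 * 5.4e-15 F
Step 3: tau = 1.2204e-12 s = 1.2204 ps

1.2204


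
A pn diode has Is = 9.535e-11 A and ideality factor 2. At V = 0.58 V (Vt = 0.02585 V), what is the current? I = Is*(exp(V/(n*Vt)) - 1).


Step 1: V/(n*Vt) = 0.58/(2*0.02585) = 11.2186
Step 2: exp(11.2186) = 7.4503e+04
Step 3: I = 9.535e-11 * (7.4503e+04 - 1) = 7.10e-06 A

7.10e-06


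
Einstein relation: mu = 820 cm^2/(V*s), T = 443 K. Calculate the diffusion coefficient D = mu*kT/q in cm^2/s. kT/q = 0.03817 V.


Step 1: D = mu * (kT/q)
Step 2: D = 820 * 0.03817
Step 3: D = 31.3 cm^2/s

31.3


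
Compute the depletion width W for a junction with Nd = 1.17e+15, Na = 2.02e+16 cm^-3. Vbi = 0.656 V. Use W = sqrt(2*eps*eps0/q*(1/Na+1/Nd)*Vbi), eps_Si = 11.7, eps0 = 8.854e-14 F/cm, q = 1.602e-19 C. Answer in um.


Step 1: 1/Na + 1/Nd = 1/2.02e+16 + 1/1.17e+15 = 9.04206e-16
Step 2: 2*eps*eps0/q = 2*11.7*8.854e-14/1.602e-19 = 1.293281e+07
Step 3: W^2 = 1.293281e+07 * 9.04206e-16 * 0.656 = 7.67121e-09
Step 4: W = sqrt(7.67121e-09) = 8.759e-05 cm = 0.8759 um

0.8759


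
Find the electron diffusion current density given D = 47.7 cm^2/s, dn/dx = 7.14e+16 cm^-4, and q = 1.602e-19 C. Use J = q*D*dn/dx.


Step 1: J = q * D * (dn/dx)
Step 2: J = 1.602e-19 * 47.7 * 7.14e+16
Step 3: J = 5.46e-01 A/cm^2

5.46e-01
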